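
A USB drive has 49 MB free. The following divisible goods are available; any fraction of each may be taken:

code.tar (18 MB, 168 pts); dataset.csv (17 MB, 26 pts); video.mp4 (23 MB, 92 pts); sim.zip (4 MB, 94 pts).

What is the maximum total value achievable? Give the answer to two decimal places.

Take in order of value per unit:
- sim.zip (94/4 per unit): all 4 → value 94, running total 94.00
- code.tar (168/18 per unit): all 18 → value 168, running total 262.00
- video.mp4 (92/23 per unit): all 23 → value 92, running total 354.00
- dataset.csv (26/17 per unit): 4 of 17 → value 4×26/17 = 6.1176, running total 360.12
Total 360.12.

360.12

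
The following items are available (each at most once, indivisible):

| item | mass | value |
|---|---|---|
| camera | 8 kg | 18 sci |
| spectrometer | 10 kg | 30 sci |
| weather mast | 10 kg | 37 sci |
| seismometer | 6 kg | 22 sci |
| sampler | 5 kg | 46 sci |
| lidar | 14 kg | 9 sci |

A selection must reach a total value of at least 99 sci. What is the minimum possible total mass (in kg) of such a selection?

21

Subsets with value ≥ 99, sorted by total mass:
- weather mast+seismometer+sampler: mass 21, value 105
- camera+weather mast+sampler: mass 23, value 101
Minimum mass: 21 kg.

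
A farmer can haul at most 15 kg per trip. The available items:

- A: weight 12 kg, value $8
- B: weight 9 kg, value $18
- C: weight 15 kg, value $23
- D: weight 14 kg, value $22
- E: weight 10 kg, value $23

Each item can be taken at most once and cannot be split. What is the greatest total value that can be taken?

$23

Check high-value combinations within 15 kg:
- E: weight 10, value 23
- C: weight 15, value 23
- D: weight 14, value 22
- B: weight 9, value 18
Best: $23.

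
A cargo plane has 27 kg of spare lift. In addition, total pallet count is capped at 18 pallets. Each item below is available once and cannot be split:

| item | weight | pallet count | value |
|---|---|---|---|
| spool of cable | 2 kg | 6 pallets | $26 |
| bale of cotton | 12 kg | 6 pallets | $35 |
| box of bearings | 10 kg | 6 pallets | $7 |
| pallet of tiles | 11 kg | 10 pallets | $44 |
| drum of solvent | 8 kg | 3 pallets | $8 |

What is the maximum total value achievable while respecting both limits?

$79

Feasible sets respecting both limits:
- bale of cotton+pallet of tiles: weight 23, pallet count 16, value 79
- spool of cable+pallet of tiles: weight 13, pallet count 16, value 70
- spool of cable+bale of cotton+drum of solvent: weight 22, pallet count 15, value 69
- spool of cable+bale of cotton+box of bearings: weight 24, pallet count 18, value 68
Best: $79.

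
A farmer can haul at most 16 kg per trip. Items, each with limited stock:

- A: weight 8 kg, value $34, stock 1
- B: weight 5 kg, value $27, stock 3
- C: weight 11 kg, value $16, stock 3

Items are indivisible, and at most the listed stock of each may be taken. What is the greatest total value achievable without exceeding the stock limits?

$81

Best selections within weight 16 and stock limits:
- 3×B: weight 15, value 81
- 1×A + 1×B: weight 13, value 61
Best: $81.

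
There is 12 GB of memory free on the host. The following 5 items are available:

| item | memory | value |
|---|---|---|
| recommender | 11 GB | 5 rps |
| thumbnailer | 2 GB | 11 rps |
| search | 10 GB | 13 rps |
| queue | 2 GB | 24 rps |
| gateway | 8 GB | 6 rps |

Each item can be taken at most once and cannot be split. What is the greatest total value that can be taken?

Check high-value combinations within 12 GB:
- thumbnailer+queue+gateway: memory 2+2+8=12, value 11+24+6=41
- search+queue: memory 10+2=12, value 13+24=37
- thumbnailer+queue: memory 2+2=4, value 11+24=35
- queue+gateway: memory 2+8=10, value 24+6=30
- queue: memory 2, value 24
Best: 41 rps.

41 rps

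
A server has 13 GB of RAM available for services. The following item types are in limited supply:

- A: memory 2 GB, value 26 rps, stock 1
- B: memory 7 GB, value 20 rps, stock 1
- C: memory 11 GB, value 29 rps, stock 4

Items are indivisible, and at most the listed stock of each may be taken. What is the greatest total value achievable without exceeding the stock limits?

55 rps

Top feasible selections:
- 1×A + 1×C: memory 13, value 55
- 1×A + 1×B: memory 9, value 46
- 1×C: memory 11, value 29
Best: 55 rps.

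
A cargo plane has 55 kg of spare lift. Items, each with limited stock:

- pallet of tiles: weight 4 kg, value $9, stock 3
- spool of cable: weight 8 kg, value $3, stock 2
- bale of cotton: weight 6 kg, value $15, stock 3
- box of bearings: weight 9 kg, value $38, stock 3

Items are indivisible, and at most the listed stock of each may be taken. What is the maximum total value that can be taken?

Best selections within weight 55 and stock limits:
- 2×pallet of tiles + 3×bale of cotton + 3×box of bearings: weight 53, value 177
- 3×pallet of tiles + 2×bale of cotton + 3×box of bearings: weight 51, value 171
Best: $177.

$177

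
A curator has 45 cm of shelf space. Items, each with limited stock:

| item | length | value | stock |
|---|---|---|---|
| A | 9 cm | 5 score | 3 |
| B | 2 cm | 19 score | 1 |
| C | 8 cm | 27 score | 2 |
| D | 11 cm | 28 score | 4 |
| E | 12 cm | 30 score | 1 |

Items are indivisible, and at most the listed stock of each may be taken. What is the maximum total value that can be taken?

Best selections within length 45 and stock limits:
- 1×B + 1×C + 2×D + 1×E: length 44, value 132
- 1×B + 2×C + 1×D + 1×E: length 41, value 131
- 1×B + 1×C + 3×D: length 43, value 130
Best: 132 score.

132 score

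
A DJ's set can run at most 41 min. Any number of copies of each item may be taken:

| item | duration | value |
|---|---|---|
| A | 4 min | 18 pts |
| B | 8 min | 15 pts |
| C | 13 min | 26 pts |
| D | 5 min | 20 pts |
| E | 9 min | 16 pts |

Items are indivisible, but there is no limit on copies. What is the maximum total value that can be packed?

182 pts

Best value-per-unit is A at 18/4; filling with it alone gives 10×18 = 180.
Optimal mix: 9×A + 1×D → duration 41, value 182.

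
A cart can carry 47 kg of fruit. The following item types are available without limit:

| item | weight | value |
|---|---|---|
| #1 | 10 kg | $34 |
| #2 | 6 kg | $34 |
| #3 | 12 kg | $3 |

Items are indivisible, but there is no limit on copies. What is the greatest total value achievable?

Best value-per-unit is #2 at 34/6; filling with it alone gives 7×34 = 238.
Optimal mix: 1×#1 + 6×#2 → weight 46, value 238.

$238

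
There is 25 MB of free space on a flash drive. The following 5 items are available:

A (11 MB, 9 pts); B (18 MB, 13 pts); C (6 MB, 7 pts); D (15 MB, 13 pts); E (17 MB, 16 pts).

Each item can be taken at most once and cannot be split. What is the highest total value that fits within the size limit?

23 pts

Check high-value combinations within 25 MB:
- C+E: size 6+17=23, value 7+16=23
- C+D: size 6+15=21, value 7+13=20
- B+C: size 18+6=24, value 13+7=20
- A+C: size 11+6=17, value 9+7=16
- E: size 17, value 16
Best: 23 pts.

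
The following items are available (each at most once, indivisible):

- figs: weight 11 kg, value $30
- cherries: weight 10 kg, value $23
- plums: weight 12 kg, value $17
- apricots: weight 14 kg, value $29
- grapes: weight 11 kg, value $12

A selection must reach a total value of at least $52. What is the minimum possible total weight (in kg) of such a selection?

Subsets with value ≥ 52, sorted by total weight:
- figs+cherries: weight 21, value 53
- cherries+apricots: weight 24, value 52
- figs+apricots: weight 25, value 59
- figs+cherries+grapes: weight 32, value 65
Minimum weight: 21 kg.

21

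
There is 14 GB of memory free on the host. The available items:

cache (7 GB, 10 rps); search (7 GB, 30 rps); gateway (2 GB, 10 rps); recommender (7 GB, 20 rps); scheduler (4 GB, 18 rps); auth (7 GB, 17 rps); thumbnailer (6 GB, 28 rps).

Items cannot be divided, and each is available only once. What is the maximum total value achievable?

Check high-value combinations within 14 GB:
- search+gateway+scheduler: memory 7+2+4=13, value 30+10+18=58
- search+thumbnailer: memory 7+6=13, value 30+28=58
- gateway+scheduler+thumbnailer: memory 2+4+6=12, value 10+18+28=56
- search+recommender: memory 7+7=14, value 30+20=50
Best: 58 rps.

58 rps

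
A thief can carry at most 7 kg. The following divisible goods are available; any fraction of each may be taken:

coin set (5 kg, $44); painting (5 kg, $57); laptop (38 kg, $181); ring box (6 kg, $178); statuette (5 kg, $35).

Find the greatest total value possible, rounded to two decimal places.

189.40

Take in order of value per unit:
- ring box (178/6 per unit): all 6 → value 178, running total 178.00
- painting (57/5 per unit): 1 of 5 → value 1×57/5 = 11.4000, running total 189.40
Total 189.40.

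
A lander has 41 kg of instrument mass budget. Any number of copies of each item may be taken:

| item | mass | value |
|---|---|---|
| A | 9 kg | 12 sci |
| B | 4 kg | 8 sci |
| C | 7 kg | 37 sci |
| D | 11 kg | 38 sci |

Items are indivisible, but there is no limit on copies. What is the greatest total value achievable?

Best value-per-unit is C at 37/7; filling with it alone gives 5×37 = 185.
Optimal mix: 1×B + 5×C → mass 39, value 193.

193 sci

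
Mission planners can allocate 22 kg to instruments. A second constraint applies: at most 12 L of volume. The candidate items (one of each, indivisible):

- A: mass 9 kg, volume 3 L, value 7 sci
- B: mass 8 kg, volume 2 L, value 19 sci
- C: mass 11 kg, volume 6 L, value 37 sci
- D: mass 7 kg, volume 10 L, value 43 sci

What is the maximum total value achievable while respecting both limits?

62 sci

Feasible sets respecting both limits:
- B+D: mass 15, volume 12, value 62
- B+C: mass 19, volume 8, value 56
- A+C: mass 20, volume 9, value 44
- D: mass 7, volume 10, value 43
Best: 62 sci.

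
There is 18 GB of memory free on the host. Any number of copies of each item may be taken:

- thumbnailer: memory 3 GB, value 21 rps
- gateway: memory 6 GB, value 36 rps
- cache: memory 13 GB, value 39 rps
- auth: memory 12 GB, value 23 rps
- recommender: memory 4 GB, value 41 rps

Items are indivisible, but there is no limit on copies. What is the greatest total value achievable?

Best value-per-unit is recommender at 41/4; filling with it alone gives 4×41 = 164.
Optimal mix: 2×thumbnailer + 3×recommender → memory 18, value 165.

165 rps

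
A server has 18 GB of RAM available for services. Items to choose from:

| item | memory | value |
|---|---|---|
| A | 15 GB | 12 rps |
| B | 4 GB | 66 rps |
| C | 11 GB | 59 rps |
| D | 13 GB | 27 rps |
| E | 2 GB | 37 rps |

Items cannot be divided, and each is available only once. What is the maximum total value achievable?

Check high-value combinations within 18 GB:
- B+C+E: memory 4+11+2=17, value 66+59+37=162
- B+C: memory 4+11=15, value 66+59=125
- B+E: memory 4+2=6, value 66+37=103
- C+E: memory 11+2=13, value 59+37=96
Best: 162 rps.

162 rps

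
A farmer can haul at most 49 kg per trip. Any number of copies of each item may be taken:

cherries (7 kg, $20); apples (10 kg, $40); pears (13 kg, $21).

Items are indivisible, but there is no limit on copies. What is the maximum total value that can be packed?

Best value-per-unit is apples at 40/10; filling with it alone gives 4×40 = 160.
Optimal mix: 1×cherries + 4×apples → weight 47, value 180.

$180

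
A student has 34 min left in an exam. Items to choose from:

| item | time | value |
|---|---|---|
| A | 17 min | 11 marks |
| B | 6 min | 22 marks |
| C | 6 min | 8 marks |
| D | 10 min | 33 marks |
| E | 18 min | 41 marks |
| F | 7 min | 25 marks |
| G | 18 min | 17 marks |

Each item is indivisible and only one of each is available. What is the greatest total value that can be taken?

96 marks

This is a 0/1 knapsack; check combinations near the capacity.
- B+D+E: time 6+10+18=34, value 22+33+41=96
- B+C+D+F: time 6+6+10+7=29, value 22+8+33+25=88
- B+E+F: time 6+18+7=31, value 22+41+25=88
- C+D+E: time 6+10+18=34, value 8+33+41=82
Best: 96 marks.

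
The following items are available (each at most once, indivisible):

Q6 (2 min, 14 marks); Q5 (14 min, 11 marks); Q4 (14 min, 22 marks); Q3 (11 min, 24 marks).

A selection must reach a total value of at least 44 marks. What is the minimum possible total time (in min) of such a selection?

Subsets with value ≥ 44, sorted by total time:
- Q4+Q3: time 25, value 46
- Q6+Q4+Q3: time 27, value 60
- Q6+Q5+Q3: time 27, value 49
- Q6+Q5+Q4: time 30, value 47
Minimum time: 25 min.

25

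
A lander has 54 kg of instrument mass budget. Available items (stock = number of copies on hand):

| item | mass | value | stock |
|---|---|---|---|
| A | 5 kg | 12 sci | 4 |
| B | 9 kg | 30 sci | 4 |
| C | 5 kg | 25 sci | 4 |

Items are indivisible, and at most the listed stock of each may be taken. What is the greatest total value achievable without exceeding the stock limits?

202 sci

Top feasible selections:
- 1×A + 3×B + 4×C: mass 52, value 202
- 3×A + 2×B + 4×C: mass 53, value 196
- 4×B + 3×C: mass 51, value 195
Best: 202 sci.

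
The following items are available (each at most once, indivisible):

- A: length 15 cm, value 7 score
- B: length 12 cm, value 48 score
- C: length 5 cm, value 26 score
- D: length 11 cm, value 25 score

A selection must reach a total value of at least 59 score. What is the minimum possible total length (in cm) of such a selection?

17

Subsets with value ≥ 59, sorted by total length:
- B+C: length 17, value 74
- B+D: length 23, value 73
Minimum length: 17 cm.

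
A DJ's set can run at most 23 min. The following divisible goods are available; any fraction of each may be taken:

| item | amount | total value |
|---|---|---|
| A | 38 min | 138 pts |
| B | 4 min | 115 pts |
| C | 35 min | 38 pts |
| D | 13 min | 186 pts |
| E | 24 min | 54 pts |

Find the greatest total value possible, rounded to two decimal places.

Take in order of value per unit:
- B (115/4 per unit): all 4 → value 115, running total 115.00
- D (186/13 per unit): all 13 → value 186, running total 301.00
- A (138/38 per unit): 6 of 38 → value 6×138/38 = 21.7895, running total 322.79
Total 322.79.

322.79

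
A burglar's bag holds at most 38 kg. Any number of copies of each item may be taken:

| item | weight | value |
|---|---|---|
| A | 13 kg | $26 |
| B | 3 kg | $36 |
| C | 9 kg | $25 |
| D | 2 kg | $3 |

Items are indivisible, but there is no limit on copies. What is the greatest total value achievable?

Best value-per-unit is B at 36/3; filling with it alone gives 12×36 = 432.
Optimal mix: 12×B + 1×D → weight 38, value 435.

$435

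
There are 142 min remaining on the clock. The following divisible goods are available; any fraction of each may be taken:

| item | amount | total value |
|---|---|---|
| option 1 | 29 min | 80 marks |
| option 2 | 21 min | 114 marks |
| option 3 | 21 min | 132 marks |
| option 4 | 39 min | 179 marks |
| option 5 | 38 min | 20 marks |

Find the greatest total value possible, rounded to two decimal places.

521.84

Take in order of value per unit:
- option 3 (132/21 per unit): all 21 → value 132, running total 132.00
- option 2 (114/21 per unit): all 21 → value 114, running total 246.00
- option 4 (179/39 per unit): all 39 → value 179, running total 425.00
- option 1 (80/29 per unit): all 29 → value 80, running total 505.00
- option 5 (20/38 per unit): 32 of 38 → value 32×20/38 = 16.8421, running total 521.84
Total 521.84.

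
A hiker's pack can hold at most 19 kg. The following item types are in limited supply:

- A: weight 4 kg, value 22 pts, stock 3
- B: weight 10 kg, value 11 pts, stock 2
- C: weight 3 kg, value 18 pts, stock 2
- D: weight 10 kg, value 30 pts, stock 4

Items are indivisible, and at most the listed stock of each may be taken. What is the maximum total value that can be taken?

102 pts

Best selections within weight 19 and stock limits:
- 3×A + 2×C: weight 18, value 102
- 3×A + 1×C: weight 15, value 84
- 2×A + 2×C: weight 14, value 80
- 2×A + 1×D: weight 18, value 74
Best: 102 pts.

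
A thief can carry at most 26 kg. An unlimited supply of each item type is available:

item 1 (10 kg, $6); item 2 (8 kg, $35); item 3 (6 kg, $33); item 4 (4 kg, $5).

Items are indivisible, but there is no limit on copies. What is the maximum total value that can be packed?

$134

Best value-per-unit is item 3 at 33/6; filling with it alone gives 4×33 = 132.
Optimal mix: 1×item 2 + 3×item 3 → weight 26, value 134.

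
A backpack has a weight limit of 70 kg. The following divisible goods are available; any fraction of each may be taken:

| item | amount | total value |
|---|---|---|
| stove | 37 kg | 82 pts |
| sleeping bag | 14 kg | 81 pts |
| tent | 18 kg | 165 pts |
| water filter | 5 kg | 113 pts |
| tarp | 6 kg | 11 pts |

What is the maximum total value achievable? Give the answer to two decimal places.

432.14

Take in order of value per unit:
- water filter (113/5 per unit): all 5 → value 113, running total 113.00
- tent (165/18 per unit): all 18 → value 165, running total 278.00
- sleeping bag (81/14 per unit): all 14 → value 81, running total 359.00
- stove (82/37 per unit): 33 of 37 → value 33×82/37 = 73.1351, running total 432.14
Total 432.14.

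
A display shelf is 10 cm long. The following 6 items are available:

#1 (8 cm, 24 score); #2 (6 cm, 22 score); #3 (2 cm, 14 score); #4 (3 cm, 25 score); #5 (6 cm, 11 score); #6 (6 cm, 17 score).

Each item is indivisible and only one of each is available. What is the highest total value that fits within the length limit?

This is a 0/1 knapsack; check combinations near the capacity.
- #2+#4: length 6+3=9, value 22+25=47
- #4+#6: length 3+6=9, value 25+17=42
- #3+#4: length 2+3=5, value 14+25=39
- #1+#3: length 8+2=10, value 24+14=38
Best: 47 score.

47 score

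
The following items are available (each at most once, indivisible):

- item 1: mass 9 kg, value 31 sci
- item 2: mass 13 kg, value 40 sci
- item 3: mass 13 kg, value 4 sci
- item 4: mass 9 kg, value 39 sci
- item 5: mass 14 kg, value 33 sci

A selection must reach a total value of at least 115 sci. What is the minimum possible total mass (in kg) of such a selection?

45

Subsets with value ≥ 115, sorted by total mass:
- item 1+item 2+item 4+item 5: mass 45, value 143
- item 2+item 3+item 4+item 5: mass 49, value 116
- item 1+item 2+item 3+item 4+item 5: mass 58, value 147
Minimum mass: 45 kg.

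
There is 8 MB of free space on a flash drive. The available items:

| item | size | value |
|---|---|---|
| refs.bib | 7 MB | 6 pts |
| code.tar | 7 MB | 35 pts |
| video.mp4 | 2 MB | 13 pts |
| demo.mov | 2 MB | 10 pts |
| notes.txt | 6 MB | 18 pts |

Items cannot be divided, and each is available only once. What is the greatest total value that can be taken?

Check high-value combinations within 8 MB:
- code.tar: size 7, value 35
- video.mp4+notes.txt: size 2+6=8, value 13+18=31
- demo.mov+notes.txt: size 2+6=8, value 10+18=28
- video.mp4+demo.mov: size 2+2=4, value 13+10=23
Best: 35 pts.

35 pts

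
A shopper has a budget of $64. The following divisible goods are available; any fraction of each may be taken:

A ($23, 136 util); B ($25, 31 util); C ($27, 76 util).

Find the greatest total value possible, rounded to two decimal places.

Take in order of value per unit:
- A (136/23 per unit): all 23 → value 136, running total 136.00
- C (76/27 per unit): all 27 → value 76, running total 212.00
- B (31/25 per unit): 14 of 25 → value 14×31/25 = 17.3600, running total 229.36
Total 229.36.

229.36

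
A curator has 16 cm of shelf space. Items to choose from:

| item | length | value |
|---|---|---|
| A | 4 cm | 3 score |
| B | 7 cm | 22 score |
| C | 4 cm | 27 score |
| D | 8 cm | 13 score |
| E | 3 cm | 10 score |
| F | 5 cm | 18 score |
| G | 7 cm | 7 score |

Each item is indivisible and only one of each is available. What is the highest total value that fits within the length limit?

Check high-value combinations within 16 cm:
- B+C+F: length 7+4+5=16, value 22+27+18=67
- B+C+E: length 7+4+3=14, value 22+27+10=59
- A+C+E+F: length 4+4+3+5=16, value 3+27+10+18=58
Best: 67 score.

67 score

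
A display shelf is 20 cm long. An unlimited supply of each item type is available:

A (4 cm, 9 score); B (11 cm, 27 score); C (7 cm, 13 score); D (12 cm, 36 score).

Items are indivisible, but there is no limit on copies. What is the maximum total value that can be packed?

54 score

Best value-per-unit is D at 36/12; filling with it alone gives 1×36 = 36.
Optimal mix: 2×A + 1×D → length 20, value 54.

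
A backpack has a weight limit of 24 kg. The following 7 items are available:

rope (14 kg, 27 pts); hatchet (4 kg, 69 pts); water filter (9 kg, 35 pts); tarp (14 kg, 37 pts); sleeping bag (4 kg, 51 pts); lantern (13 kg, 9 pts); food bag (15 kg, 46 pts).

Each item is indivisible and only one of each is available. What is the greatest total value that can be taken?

166 pts

Check high-value combinations within 24 kg:
- hatchet+sleeping bag+food bag: weight 4+4+15=23, value 69+51+46=166
- hatchet+tarp+sleeping bag: weight 4+14+4=22, value 69+37+51=157
- hatchet+water filter+sleeping bag: weight 4+9+4=17, value 69+35+51=155
- rope+hatchet+sleeping bag: weight 14+4+4=22, value 27+69+51=147
Best: 166 pts.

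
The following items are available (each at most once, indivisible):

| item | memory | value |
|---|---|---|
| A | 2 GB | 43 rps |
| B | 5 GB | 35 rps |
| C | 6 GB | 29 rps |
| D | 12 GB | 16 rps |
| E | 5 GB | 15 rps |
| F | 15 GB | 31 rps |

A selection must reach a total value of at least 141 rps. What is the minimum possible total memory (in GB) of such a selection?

Subsets with value ≥ 141, sorted by total memory:
- A+B+C+E+F: memory 33, value 153
- A+B+C+D+F: memory 40, value 154
- A+B+C+D+E+F: memory 45, value 169
Minimum memory: 33 GB.

33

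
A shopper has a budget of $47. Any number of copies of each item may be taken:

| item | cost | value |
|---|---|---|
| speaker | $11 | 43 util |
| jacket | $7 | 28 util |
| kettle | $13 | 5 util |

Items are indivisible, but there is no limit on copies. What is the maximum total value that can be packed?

Best value-per-unit is jacket at 28/7; filling with it alone gives 6×28 = 168.
Optimal mix: 3×speaker + 2×jacket → cost 47, value 185.

185 util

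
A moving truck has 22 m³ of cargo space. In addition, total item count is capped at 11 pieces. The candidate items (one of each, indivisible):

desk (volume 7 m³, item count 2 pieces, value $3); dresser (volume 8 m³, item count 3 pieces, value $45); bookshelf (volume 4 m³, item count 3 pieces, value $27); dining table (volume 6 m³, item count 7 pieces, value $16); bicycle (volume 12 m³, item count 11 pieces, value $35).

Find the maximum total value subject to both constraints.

Feasible sets respecting both limits:
- desk+dresser+bookshelf: volume 19, item count 8, value 75
- dresser+bookshelf: volume 12, item count 6, value 72
- dresser+dining table: volume 14, item count 10, value 61
- desk+dresser: volume 15, item count 5, value 48
Best: $75.

$75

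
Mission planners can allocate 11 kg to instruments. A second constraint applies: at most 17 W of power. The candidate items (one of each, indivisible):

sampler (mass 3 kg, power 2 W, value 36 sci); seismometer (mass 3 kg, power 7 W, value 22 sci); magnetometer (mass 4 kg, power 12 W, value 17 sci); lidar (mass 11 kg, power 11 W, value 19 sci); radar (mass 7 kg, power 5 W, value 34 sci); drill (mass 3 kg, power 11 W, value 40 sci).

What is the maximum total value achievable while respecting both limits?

Feasible sets respecting both limits:
- sampler+drill: mass 6, power 13, value 76
- radar+drill: mass 10, power 16, value 74
- sampler+radar: mass 10, power 7, value 70
Best: 76 sci.

76 sci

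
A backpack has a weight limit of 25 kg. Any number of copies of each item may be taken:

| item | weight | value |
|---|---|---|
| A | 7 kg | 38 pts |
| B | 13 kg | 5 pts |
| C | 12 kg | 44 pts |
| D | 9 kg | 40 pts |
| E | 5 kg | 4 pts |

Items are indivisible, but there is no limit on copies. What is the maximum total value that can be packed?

118 pts

Best value-per-unit is A at 38/7; filling with it alone gives 3×38 = 114.
Optimal mix: 1×A + 2×D → weight 25, value 118.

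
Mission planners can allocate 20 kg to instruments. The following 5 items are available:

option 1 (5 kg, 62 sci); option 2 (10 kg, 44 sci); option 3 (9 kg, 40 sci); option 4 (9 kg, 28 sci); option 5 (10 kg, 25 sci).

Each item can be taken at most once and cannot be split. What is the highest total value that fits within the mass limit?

106 sci

Check high-value combinations within 20 kg:
- option 1+option 2: mass 5+10=15, value 62+44=106
- option 1+option 3: mass 5+9=14, value 62+40=102
- option 1+option 4: mass 5+9=14, value 62+28=90
- option 1+option 5: mass 5+10=15, value 62+25=87
Best: 106 sci.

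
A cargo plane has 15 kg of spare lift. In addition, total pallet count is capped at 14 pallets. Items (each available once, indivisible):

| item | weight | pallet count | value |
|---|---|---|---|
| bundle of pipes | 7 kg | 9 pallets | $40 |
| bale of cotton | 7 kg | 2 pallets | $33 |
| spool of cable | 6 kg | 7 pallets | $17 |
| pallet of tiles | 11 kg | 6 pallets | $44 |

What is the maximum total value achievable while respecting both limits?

Feasible sets respecting both limits:
- bundle of pipes+bale of cotton: weight 14, pallet count 11, value 73
- bale of cotton+spool of cable: weight 13, pallet count 9, value 50
- pallet of tiles: weight 11, pallet count 6, value 44
- bundle of pipes: weight 7, pallet count 9, value 40
Best: $73.

$73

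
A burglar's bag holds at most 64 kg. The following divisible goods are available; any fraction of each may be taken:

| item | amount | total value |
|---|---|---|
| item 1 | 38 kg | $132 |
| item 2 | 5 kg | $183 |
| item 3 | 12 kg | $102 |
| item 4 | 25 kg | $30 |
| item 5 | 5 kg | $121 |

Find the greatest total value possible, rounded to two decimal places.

Take in order of value per unit:
- item 2 (183/5 per unit): all 5 → value 183, running total 183.00
- item 5 (121/5 per unit): all 5 → value 121, running total 304.00
- item 3 (102/12 per unit): all 12 → value 102, running total 406.00
- item 1 (132/38 per unit): all 38 → value 132, running total 538.00
- item 4 (30/25 per unit): 4 of 25 → value 4×30/25 = 4.8000, running total 542.80
Total 542.80.

542.80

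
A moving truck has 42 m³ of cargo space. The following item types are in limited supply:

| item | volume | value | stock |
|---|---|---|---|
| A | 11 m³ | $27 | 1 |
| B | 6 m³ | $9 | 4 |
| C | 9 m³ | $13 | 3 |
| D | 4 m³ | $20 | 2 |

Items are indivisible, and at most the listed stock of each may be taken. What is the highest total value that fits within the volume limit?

$98

Top feasible selections:
- 1×A + 2×B + 1×C + 2×D: volume 40, value 98
- 1×A + 3×B + 2×D: volume 37, value 94
Best: $98.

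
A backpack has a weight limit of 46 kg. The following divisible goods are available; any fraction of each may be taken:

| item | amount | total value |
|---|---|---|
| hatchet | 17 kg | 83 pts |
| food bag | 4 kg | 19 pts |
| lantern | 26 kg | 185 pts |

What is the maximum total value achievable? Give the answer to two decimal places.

Take in order of value per unit:
- lantern (185/26 per unit): all 26 → value 185, running total 185.00
- hatchet (83/17 per unit): all 17 → value 83, running total 268.00
- food bag (19/4 per unit): 3 of 4 → value 3×19/4 = 14.2500, running total 282.25
Total 282.25.

282.25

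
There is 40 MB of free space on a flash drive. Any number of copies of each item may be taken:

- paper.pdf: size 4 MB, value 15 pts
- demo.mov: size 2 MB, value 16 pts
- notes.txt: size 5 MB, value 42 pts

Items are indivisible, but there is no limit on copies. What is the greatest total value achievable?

336 pts

Best value-per-unit is notes.txt at 42/5, and filling with it alone uses size 8×5=40. No mix of the others beats 8×42 = 336.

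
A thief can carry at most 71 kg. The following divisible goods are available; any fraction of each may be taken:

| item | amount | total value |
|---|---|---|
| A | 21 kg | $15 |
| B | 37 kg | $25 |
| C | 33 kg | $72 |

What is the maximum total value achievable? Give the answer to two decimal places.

Take in order of value per unit:
- C (72/33 per unit): all 33 → value 72, running total 72.00
- A (15/21 per unit): all 21 → value 15, running total 87.00
- B (25/37 per unit): 17 of 37 → value 17×25/37 = 11.4865, running total 98.49
Total 98.49.

98.49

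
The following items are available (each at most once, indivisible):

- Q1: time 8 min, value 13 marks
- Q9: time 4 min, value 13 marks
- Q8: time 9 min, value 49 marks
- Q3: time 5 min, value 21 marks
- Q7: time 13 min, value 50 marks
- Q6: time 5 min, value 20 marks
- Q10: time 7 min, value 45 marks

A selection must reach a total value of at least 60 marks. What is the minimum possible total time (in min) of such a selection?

12

Subsets with value ≥ 60, sorted by total time:
- Q3+Q10: time 12, value 66
- Q6+Q10: time 12, value 65
Minimum time: 12 min.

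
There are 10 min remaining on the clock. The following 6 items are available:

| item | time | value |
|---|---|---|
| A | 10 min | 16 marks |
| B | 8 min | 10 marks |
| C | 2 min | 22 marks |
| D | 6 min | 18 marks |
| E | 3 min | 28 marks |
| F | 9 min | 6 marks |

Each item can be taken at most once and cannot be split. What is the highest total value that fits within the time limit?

50 marks

Check high-value combinations within 10 min:
- C+E: time 2+3=5, value 22+28=50
- D+E: time 6+3=9, value 18+28=46
- C+D: time 2+6=8, value 22+18=40
- B+C: time 8+2=10, value 10+22=32
Best: 50 marks.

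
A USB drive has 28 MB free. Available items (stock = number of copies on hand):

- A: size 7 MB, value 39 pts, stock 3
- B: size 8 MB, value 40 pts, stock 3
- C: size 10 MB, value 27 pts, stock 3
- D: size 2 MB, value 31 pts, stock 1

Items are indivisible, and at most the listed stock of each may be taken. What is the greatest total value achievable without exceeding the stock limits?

Best selections within size 28 and stock limits:
- 3×B + 1×D: size 26, value 151
- 1×A + 2×B + 1×D: size 25, value 150
- 2×A + 1×B + 1×D: size 24, value 149
Best: 151 pts.

151 pts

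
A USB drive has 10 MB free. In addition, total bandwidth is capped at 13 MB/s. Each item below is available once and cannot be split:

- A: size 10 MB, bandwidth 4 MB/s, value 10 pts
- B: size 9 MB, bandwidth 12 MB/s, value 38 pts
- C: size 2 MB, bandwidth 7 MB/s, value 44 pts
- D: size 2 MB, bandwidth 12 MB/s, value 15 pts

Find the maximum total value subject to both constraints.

44 pts

Feasible sets respecting both limits:
- C: size 2, bandwidth 7, value 44
- B: size 9, bandwidth 12, value 38
- D: size 2, bandwidth 12, value 15
Best: 44 pts.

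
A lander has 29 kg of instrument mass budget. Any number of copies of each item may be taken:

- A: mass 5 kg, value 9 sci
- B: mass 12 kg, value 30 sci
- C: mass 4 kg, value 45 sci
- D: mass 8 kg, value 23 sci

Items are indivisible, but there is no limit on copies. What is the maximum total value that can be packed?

Best value-per-unit is C at 45/4, and filling with it alone uses mass 7×4=28. No mix of the others beats 7×45 = 315.

315 sci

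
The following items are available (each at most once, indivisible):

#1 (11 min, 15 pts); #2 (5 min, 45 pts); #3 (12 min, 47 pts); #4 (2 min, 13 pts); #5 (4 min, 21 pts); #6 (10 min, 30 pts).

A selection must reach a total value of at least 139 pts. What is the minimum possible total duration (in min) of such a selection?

31

Subsets with value ≥ 139, sorted by total duration:
- #2+#3+#5+#6: duration 31, value 143
- #2+#3+#4+#5+#6: duration 33, value 156
- #1+#2+#3+#4+#5: duration 34, value 141
- #1+#2+#3+#4+#6: duration 40, value 150
Minimum duration: 31 min.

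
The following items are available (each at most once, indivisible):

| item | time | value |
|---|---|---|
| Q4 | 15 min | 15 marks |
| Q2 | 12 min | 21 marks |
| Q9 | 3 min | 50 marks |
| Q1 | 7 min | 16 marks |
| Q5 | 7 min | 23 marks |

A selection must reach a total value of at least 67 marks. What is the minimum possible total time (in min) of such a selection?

10

Subsets with value ≥ 67, sorted by total time:
- Q9+Q5: time 10, value 73
- Q2+Q9: time 15, value 71
- Q9+Q1+Q5: time 17, value 89
Minimum time: 10 min.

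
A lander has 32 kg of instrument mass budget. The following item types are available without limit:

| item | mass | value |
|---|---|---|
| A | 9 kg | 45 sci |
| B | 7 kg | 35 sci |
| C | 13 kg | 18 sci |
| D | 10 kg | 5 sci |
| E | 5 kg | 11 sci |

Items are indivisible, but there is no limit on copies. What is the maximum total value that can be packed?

Best value-per-unit is A at 45/9; filling with it alone gives 3×45 = 135.
Optimal mix: 2×A + 2×B → mass 32, value 160.

160 sci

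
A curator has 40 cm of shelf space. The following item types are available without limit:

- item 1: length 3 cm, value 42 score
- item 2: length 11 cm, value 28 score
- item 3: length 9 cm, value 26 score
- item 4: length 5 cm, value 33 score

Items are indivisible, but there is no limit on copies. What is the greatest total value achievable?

Best value-per-unit is item 1 at 42/3, and filling with it alone uses length 13×3=39. No mix of the others beats 13×42 = 546.

546 score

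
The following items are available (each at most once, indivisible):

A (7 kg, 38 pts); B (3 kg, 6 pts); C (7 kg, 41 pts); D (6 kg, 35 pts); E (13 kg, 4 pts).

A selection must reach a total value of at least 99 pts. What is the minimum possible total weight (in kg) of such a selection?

20

Subsets with value ≥ 99, sorted by total weight:
- A+C+D: weight 20, value 114
- A+B+C+D: weight 23, value 120
- A+C+D+E: weight 33, value 118
Minimum weight: 20 kg.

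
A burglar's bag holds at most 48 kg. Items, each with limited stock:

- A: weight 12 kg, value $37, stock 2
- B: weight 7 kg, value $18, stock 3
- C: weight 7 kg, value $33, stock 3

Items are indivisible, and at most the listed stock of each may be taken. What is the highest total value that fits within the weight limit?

Top feasible selections:
- 2×A + 3×C: weight 45, value 173
- 1×A + 2×B + 3×C: weight 47, value 172
- 2×A + 1×B + 2×C: weight 45, value 158
Best: $173.

$173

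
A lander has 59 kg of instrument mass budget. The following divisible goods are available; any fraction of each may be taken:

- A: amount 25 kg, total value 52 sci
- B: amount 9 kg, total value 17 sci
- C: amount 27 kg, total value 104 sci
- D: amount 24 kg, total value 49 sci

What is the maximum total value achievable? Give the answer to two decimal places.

Take in order of value per unit:
- C (104/27 per unit): all 27 → value 104, running total 104.00
- A (52/25 per unit): all 25 → value 52, running total 156.00
- D (49/24 per unit): 7 of 24 → value 7×49/24 = 14.2917, running total 170.29
Total 170.29.

170.29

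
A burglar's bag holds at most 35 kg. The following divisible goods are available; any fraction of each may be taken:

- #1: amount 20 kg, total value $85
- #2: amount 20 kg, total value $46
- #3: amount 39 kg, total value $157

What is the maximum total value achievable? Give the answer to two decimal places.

Take in order of value per unit:
- #1 (85/20 per unit): all 20 → value 85, running total 85.00
- #3 (157/39 per unit): 15 of 39 → value 15×157/39 = 60.3846, running total 145.38
Total 145.38.

145.38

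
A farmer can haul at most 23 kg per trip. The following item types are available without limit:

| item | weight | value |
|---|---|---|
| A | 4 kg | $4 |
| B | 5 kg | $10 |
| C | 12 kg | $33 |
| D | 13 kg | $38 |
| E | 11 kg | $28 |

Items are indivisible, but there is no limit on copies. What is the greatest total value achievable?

Best value-per-unit is D at 38/13; filling with it alone gives 1×38 = 38.
Optimal mix: 1×C + 1×E → weight 23, value 61.

$61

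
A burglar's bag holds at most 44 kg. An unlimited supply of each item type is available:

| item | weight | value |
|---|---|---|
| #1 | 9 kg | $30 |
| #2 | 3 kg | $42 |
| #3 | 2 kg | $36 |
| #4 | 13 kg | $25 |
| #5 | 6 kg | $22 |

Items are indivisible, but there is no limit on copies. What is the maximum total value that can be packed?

Best value-per-unit is #3 at 36/2, and filling with it alone uses weight 22×2=44. No mix of the others beats 22×36 = 792.

$792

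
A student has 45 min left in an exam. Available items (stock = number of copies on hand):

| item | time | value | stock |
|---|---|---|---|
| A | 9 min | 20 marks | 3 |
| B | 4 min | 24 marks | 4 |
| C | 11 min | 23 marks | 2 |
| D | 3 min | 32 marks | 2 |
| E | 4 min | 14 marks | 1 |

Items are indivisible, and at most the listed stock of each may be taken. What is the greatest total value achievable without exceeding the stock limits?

Best selections within time 45 and stock limits:
- 2×A + 4×B + 2×D + 1×E: time 44, value 214
- 4×B + 2×C + 2×D: time 44, value 206
- 1×A + 4×B + 1×C + 2×D: time 42, value 203
Best: 214 marks.

214 marks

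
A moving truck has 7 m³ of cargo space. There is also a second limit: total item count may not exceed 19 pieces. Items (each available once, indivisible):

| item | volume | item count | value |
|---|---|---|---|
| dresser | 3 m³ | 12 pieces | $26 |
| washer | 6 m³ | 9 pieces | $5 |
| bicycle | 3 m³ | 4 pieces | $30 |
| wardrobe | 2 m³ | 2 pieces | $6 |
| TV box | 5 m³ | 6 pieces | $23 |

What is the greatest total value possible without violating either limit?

Feasible sets respecting both limits:
- dresser+bicycle: volume 6, item count 16, value 56
- bicycle+wardrobe: volume 5, item count 6, value 36
- dresser+wardrobe: volume 5, item count 14, value 32
- bicycle: volume 3, item count 4, value 30
Best: $56.

$56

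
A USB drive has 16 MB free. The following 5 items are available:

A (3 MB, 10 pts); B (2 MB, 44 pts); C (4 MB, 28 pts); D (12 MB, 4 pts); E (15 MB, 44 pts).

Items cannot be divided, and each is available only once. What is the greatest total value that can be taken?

82 pts

Check high-value combinations within 16 MB:
- A+B+C: size 3+2+4=9, value 10+44+28=82
- B+C: size 2+4=6, value 44+28=72
- A+B: size 3+2=5, value 10+44=54
- B+D: size 2+12=14, value 44+4=48
- B: size 2, value 44
Best: 82 pts.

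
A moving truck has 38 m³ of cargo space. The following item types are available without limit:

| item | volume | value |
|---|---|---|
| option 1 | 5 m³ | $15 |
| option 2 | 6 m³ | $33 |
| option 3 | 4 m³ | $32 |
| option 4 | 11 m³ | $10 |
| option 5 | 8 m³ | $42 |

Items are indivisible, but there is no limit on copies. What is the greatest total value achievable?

$289

Best value-per-unit is option 3 at 32/4; filling with it alone gives 9×32 = 288.
Optimal mix: 1×option 2 + 8×option 3 → volume 38, value 289.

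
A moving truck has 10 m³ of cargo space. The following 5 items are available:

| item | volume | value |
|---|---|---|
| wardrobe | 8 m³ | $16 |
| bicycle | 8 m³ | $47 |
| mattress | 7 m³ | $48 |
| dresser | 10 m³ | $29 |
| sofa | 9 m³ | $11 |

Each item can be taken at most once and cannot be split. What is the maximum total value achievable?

This is a 0/1 knapsack; check combinations near the capacity.
- mattress: volume 7, value 48
- bicycle: volume 8, value 47
- dresser: volume 10, value 29
- wardrobe: volume 8, value 16
Best: $48.

$48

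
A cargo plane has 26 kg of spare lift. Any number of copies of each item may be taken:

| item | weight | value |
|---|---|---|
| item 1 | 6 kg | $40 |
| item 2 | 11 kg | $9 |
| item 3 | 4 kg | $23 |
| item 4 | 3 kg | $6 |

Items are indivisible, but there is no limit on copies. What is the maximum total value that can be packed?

$166

Best value-per-unit is item 1 at 40/6; filling with it alone gives 4×40 = 160.
Optimal mix: 3×item 1 + 2×item 3 → weight 26, value 166.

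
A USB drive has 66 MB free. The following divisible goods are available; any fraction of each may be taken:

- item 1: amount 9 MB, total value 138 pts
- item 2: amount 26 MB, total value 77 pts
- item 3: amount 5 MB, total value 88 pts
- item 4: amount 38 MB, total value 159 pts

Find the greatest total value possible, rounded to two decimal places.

Take in order of value per unit:
- item 3 (88/5 per unit): all 5 → value 88, running total 88.00
- item 1 (138/9 per unit): all 9 → value 138, running total 226.00
- item 4 (159/38 per unit): all 38 → value 159, running total 385.00
- item 2 (77/26 per unit): 14 of 26 → value 14×77/26 = 41.4615, running total 426.46
Total 426.46.

426.46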